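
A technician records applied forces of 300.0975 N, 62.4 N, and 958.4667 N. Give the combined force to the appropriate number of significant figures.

1321.0 N

300.0975 N + 62.4 N + 958.4667 N = 1320.9642 N.
Addition/subtraction keeps the fewest decimal places: 300.0975 → 4 decimal places, 62.4 → 1 decimal place, 958.4667 → 4 decimal places; limit is 1.
Rounded to 1 decimal place: 1321.0 N.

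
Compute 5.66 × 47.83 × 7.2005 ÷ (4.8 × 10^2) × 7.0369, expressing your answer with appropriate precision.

29

5.66 × 47.83 × 7.2005 ÷ (4.8 × 10^2) × 7.0369 = 28.577195692…
Multiplication/division keeps the fewest significant figures: 5.66 → 3 s.f., 47.83 → 4 s.f., 7.2005 → 5 s.f., 4.8 × 10^2 → 2 s.f., 7.0369 → 5 s.f.; limit is 2.
Rounded to 2 significant figures: 29.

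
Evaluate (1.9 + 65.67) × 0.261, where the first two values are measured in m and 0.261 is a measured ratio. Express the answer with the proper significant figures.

1.9 m + 65.67 m = 67.57 m; the sum is limited to 1 decimal place (3 s.f.).
Carrying full precision, 67.57 × 0.261 = 17.63577 m; 0.261 has 3 s.f., so the result keeps min(3, 3) = 3 s.f.
Rounded to 3 significant figures: 17.6 m.

17.6 m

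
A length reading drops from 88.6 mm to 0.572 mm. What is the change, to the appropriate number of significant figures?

88.6 mm − 0.572 mm = 88.028 mm.
Addition/subtraction keeps the fewest decimal places: 88.6 → 1 decimal place, 0.572 → 3 decimal places; limit is 1.
Rounded to 1 decimal place: 88.0 mm.

88.0 mm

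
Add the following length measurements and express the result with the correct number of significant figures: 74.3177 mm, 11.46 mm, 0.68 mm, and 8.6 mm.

74.3177 mm + 11.46 mm + 0.68 mm + 8.6 mm = 95.0577 mm.
Addition/subtraction keeps the fewest decimal places: 74.3177 → 4 decimal places, 11.46 → 2 decimal places, 0.68 → 2 decimal places, 8.6 → 1 decimal place; limit is 1.
Rounded to 1 decimal place: 95.1 mm.

95.1 mm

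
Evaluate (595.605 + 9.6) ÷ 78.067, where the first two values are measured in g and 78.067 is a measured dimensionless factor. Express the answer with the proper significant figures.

7.752 g

595.605 g + 9.6 g = 605.205 g; the sum is limited to 1 decimal place (4 s.f.).
Carrying full precision, 605.205 ÷ 78.067 = 7.75237936644… g; 78.067 has 5 s.f., so the result keeps min(4, 5) = 4 s.f.
Rounded to 4 significant figures: 7.752 g.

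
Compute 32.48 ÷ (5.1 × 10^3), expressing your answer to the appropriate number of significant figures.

32.48 ÷ (5.1 × 10^3) = 0.00636862745098…
Multiplication/division keeps the fewest significant figures: 32.48 → 4 s.f., 5.1 × 10^3 → 2 s.f.; limit is 2.
Rounded to 2 significant figures: 0.0064.

0.0064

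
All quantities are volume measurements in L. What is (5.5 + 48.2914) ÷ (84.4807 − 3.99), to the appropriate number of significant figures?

6.68 × 10⁻¹

5.5 + 48.2914 = 53.7914, limited to 1 d.p. → 3 s.f.; 84.4807 − 3.99 = 80.4907, limited to 2 d.p. → 4 s.f.
Carrying full precision, 53.7914 ÷ 80.4907 = 0.66829335563…; keep min(3, 4) = 3 s.f.
Rounded to 3 significant figures: 6.68 × 10⁻¹.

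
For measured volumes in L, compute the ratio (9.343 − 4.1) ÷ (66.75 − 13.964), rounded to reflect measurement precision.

9.343 − 4.1 = 5.243, limited to 1 d.p. → 2 s.f.; 66.75 − 13.964 = 52.786, limited to 2 d.p. → 4 s.f.
Carrying full precision, 5.243 ÷ 52.786 = 0.0993255787519…; keep min(2, 4) = 2 s.f.
Rounded to 2 significant figures: 0.099.

0.099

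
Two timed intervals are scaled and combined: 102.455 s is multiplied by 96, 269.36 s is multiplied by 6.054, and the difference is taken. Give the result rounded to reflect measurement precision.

102.455 × 96 = 9835.68 → 9.8 × 10^3 s (2 s.f., last digit at the 10^2 place).
269.36 × 6.054 = 1630.70544 → 1631 s (4 s.f., last digit at the 10^0 place).
Difference: 8204.97456 s; keep the coarser place, 10^2.
Result: 8.2 × 10^3 s.

8.2 × 10^3 s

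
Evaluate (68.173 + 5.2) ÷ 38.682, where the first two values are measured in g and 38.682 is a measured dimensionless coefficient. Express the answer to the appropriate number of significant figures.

1.90 g

68.173 g + 5.2 g = 73.373 g; the sum is limited to 1 decimal place (3 s.f.).
Carrying full precision, 73.373 ÷ 38.682 = 1.89682539683… g; 38.682 has 5 s.f., so the result keeps min(3, 5) = 3 s.f.
Rounded to 3 significant figures: 1.90 g.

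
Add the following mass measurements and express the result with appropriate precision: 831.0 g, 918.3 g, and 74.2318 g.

1823.5 g

831.0 g + 918.3 g + 74.2318 g = 1823.5318 g.
Addition/subtraction keeps the fewest decimal places: 831.0 → 1 decimal place, 918.3 → 1 decimal place, 74.2318 → 4 decimal places; limit is 1.
Rounded to 1 decimal place: 1823.5 g.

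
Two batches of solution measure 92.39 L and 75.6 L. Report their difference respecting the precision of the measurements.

16.8 L

92.39 L − 75.6 L = 16.79 L.
Addition/subtraction keeps the fewest decimal places: 92.39 → 2 decimal places, 75.6 → 1 decimal place; limit is 1.
Rounded to 1 decimal place: 16.8 L.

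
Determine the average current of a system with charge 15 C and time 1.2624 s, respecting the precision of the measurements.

12 A

average current = 15 C ÷ 1.2624 s = 11.8821292776… A.
15 has 2 significant figures; 1.2624 has 5.
Division/multiplication keeps the fewest: 2 significant figures.
Rounded: 12 A.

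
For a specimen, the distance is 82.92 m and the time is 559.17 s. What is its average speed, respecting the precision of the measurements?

0.1483 m/s

average speed = 82.92 m ÷ 559.17 s = 0.14829121734… m/s.
82.92 has 4 significant figures; 559.17 has 5.
Division/multiplication keeps the fewest: 4 significant figures.
Rounded: 0.1483 m/s.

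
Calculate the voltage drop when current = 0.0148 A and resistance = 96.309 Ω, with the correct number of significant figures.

voltage drop = 0.0148 A × 96.309 Ω = 1.4253732 V.
0.0148 has 3 significant figures; 96.309 has 5.
Division/multiplication keeps the fewest: 3 significant figures.
Rounded: 1.43 V.

1.43 V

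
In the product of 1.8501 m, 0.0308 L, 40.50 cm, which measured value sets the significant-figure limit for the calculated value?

1.8501 m → 5 s.f.; 0.0308 L → 3 s.f.; 40.50 cm → 4 s.f.
The fewest is 3 significant figures, from 0.0308 L.

0.0308 L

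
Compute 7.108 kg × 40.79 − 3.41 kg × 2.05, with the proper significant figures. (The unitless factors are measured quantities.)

7.108 × 40.79 = 289.93532 → 289.9 kg (4 s.f., last digit at the 10^-1 place).
3.41 × 2.05 = 6.9905 → 6.99 kg (3 s.f., last digit at the 10^-2 place).
Difference: 282.94482 kg; keep the coarser place, 10^-1.
Result: 282.9 kg.

282.9 kg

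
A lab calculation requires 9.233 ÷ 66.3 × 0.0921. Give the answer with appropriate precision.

9.233 ÷ 66.3 × 0.0921 = 0.0128259321267…
Multiplication/division keeps the fewest significant figures: 9.233 → 4 s.f., 66.3 → 3 s.f., 0.0921 → 3 s.f.; limit is 3.
Rounded to 3 significant figures: 0.0128.

0.0128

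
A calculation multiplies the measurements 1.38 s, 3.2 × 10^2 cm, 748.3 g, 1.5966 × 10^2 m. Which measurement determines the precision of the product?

1.38 s → 3 s.f.; 3.2 × 10^2 cm → 2 s.f.; 748.3 g → 4 s.f.; 1.5966 × 10^2 m → 5 s.f.
The fewest is 2 significant figures, from 3.2 × 10^2 cm.

3.2 × 10^2 cm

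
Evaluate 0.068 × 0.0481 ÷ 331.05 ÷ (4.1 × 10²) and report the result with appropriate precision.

2.4 × 10⁻⁸

0.068 × 0.0481 ÷ 331.05 ÷ (4.1 × 10²) = 2.40977525317 × 10^-8…
Multiplication/division keeps the fewest significant figures: 0.068 → 2 s.f., 0.0481 → 3 s.f., 331.05 → 5 s.f., 4.1 × 10² → 2 s.f.; limit is 2.
Rounded to 2 significant figures: 2.4 × 10⁻⁸.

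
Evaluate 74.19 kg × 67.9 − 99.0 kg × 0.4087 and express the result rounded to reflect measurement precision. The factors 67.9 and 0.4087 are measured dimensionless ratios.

74.19 × 67.9 = 5037.501 → 5.04 × 10³ kg (3 s.f., last digit at the 10^1 place).
99.0 × 0.4087 = 40.4613 → 40.5 kg (3 s.f., last digit at the 10^-1 place).
Difference: 4997.0397 kg; keep the coarser place, 10^1.
Result: 5.00 × 10³ kg.

5.00 × 10³ kg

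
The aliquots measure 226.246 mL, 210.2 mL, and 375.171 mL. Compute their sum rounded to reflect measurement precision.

226.246 mL + 210.2 mL + 375.171 mL = 811.617 mL.
Addition/subtraction keeps the fewest decimal places: 226.246 → 3 decimal places, 210.2 → 1 decimal place, 375.171 → 3 decimal places; limit is 1.
Rounded to 1 decimal place: 811.6 mL.

811.6 mL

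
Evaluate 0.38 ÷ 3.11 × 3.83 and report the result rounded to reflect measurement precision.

0.47

0.38 ÷ 3.11 × 3.83 = 0.467974276527…
Multiplication/division keeps the fewest significant figures: 0.38 → 2 s.f., 3.11 → 3 s.f., 3.83 → 3 s.f.; limit is 2.
Rounded to 2 significant figures: 0.47.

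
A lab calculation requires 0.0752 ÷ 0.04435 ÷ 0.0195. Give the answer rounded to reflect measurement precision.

87.0

0.0752 ÷ 0.04435 ÷ 0.0195 = 86.9540080363…
Multiplication/division keeps the fewest significant figures: 0.0752 → 3 s.f., 0.04435 → 4 s.f., 0.0195 → 3 s.f.; limit is 3.
Rounded to 3 significant figures: 87.0.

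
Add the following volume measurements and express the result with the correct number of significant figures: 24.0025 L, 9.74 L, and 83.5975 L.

24.0025 L + 9.74 L + 83.5975 L = 117.3400 L.
Addition/subtraction keeps the fewest decimal places: 24.0025 → 4 decimal places, 9.74 → 2 decimal places, 83.5975 → 4 decimal places; limit is 2.
Rounded to 2 decimal places: 117.34 L.

117.34 L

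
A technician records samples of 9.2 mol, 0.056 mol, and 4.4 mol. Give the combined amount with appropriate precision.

13.7 mol

9.2 mol + 0.056 mol + 4.4 mol = 13.656 mol.
Addition/subtraction keeps the fewest decimal places: 9.2 → 1 decimal place, 0.056 → 3 decimal places, 4.4 → 1 decimal place; limit is 1.
Rounded to 1 decimal place: 13.7 mol.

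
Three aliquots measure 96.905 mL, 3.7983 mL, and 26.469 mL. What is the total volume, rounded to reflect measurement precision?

127.172 mL

96.905 mL + 3.7983 mL + 26.469 mL = 127.1723 mL.
Addition/subtraction keeps the fewest decimal places: 96.905 → 3 decimal places, 3.7983 → 4 decimal places, 26.469 → 3 decimal places; limit is 3.
Rounded to 3 decimal places: 127.172 mL.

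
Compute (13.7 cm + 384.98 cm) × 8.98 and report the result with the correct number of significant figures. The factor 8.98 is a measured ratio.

3.58 × 10³ cm

13.7 cm + 384.98 cm = 398.68 cm; the sum is limited to 1 decimal place (4 s.f.).
Carrying full precision, 398.68 × 8.98 = 3580.1464 cm; 8.98 has 3 s.f., so the result keeps min(4, 3) = 3 s.f.
Rounded to 3 significant figures: 3.58 × 10³ cm.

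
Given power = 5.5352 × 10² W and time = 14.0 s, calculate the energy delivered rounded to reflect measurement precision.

7.75 × 10³ J

energy delivered = 5.5352 × 10² W × 14.0 s = 7749.28 J.
5.5352 × 10² has 5 significant figures; 14.0 has 3.
Division/multiplication keeps the fewest: 3 significant figures.
Rounded: 7.75 × 10³ J.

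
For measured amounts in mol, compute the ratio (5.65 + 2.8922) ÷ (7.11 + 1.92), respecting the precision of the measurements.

0.946

5.65 + 2.8922 = 8.5422, limited to 2 d.p. → 3 s.f.; 7.11 + 1.92 = 9.03, limited to 2 d.p. → 3 s.f.
Carrying full precision, 8.5422 ÷ 9.03 = 0.945980066445…; keep min(3, 3) = 3 s.f.
Rounded to 3 significant figures: 0.946.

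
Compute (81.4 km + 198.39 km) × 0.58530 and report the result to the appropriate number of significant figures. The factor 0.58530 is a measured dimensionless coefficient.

1.638 × 10^2 km

81.4 km + 198.39 km = 279.79 km; the sum is limited to 1 decimal place (4 s.f.).
Carrying full precision, 279.79 × 0.58530 = 163.761087 km; 0.58530 has 5 s.f., so the result keeps min(4, 5) = 4 s.f.
Rounded to 4 significant figures: 1.638 × 10^2 km.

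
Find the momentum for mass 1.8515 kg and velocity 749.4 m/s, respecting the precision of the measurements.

1388 kg·m/s

momentum = 1.8515 kg × 749.4 m/s = 1387.5141 kg·m/s.
1.8515 has 5 significant figures; 749.4 has 4.
Division/multiplication keeps the fewest: 4 significant figures.
Rounded: 1388 kg·m/s.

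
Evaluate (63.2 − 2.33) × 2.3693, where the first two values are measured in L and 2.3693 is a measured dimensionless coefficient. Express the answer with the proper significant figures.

144 L

63.2 L − 2.33 L = 60.87 L; the difference is limited to 1 decimal place (3 s.f.).
Carrying full precision, 60.87 × 2.3693 = 144.219291 L; 2.3693 has 5 s.f., so the result keeps min(3, 5) = 3 s.f.
Rounded to 3 significant figures: 144 L.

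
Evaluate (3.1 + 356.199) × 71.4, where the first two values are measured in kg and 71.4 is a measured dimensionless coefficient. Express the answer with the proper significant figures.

2.57 × 10⁴ kg

3.1 kg + 356.199 kg = 359.299 kg; the sum is limited to 1 decimal place (4 s.f.).
Carrying full precision, 359.299 × 71.4 = 25653.9486 kg; 71.4 has 3 s.f., so the result keeps min(4, 3) = 3 s.f.
Rounded to 3 significant figures: 2.57 × 10⁴ kg.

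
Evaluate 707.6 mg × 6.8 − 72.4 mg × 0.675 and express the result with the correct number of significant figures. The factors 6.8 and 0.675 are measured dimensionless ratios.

4.8 × 10³ mg

707.6 × 6.8 = 4811.68 → 4.8 × 10³ mg (2 s.f., last digit at the 10^2 place).
72.4 × 0.675 = 48.87 → 48.9 mg (3 s.f., last digit at the 10^-1 place).
Difference: 4762.81 mg; keep the coarser place, 10^2.
Result: 4.8 × 10³ mg.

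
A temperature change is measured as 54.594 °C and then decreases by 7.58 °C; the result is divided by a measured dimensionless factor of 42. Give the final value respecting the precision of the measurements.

1.1 °C

54.594 °C − 7.58 °C = 47.014 °C; the difference is limited to 2 decimal places (4 s.f.).
Carrying full precision, 47.014 ÷ 42 = 1.11938095238… °C; 42 has 2 s.f., so the result keeps min(4, 2) = 2 s.f.
Rounded to 2 significant figures: 1.1 °C.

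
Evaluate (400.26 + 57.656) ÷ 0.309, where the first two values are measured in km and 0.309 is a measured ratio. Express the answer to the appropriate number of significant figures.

400.26 km + 57.656 km = 457.916 km; the sum is limited to 2 decimal places (5 s.f.).
Carrying full precision, 457.916 ÷ 0.309 = 1481.92880259… km; 0.309 has 3 s.f., so the result keeps min(5, 3) = 3 s.f.
Rounded to 3 significant figures: 1.48 × 10³ km.

1.48 × 10³ km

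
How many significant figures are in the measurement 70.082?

5

70.082: zeros between nonzero digits are significant.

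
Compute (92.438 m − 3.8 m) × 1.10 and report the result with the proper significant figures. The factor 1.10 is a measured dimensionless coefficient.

97.5 m

92.438 m − 3.8 m = 88.638 m; the difference is limited to 1 decimal place (3 s.f.).
Carrying full precision, 88.638 × 1.10 = 97.5018 m; 1.10 has 3 s.f., so the result keeps min(3, 3) = 3 s.f.
Rounded to 3 significant figures: 97.5 m.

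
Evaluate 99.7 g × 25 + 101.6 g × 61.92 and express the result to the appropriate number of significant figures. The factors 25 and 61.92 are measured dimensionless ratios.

8.8 × 10^3 g

99.7 × 25 = 2492.5 → 2.5 × 10^3 g (2 s.f., last digit at the 10^2 place).
101.6 × 61.92 = 6291.072 → 6291 g (4 s.f., last digit at the 10^0 place).
Sum: 8783.572 g; keep the coarser place, 10^2.
Result: 8.8 × 10^3 g.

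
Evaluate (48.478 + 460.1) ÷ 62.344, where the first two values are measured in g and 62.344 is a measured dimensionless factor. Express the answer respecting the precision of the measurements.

48.478 g + 460.1 g = 508.578 g; the sum is limited to 1 decimal place (4 s.f.).
Carrying full precision, 508.578 ÷ 62.344 = 8.15760939305… g; 62.344 has 5 s.f., so the result keeps min(4, 5) = 4 s.f.
Rounded to 4 significant figures: 8.158 g.

8.158 g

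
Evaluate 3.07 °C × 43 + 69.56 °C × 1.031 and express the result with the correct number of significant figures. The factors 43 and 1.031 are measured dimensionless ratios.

2.0 × 10² °C

3.07 × 43 = 132.01 → 1.3 × 10² °C (2 s.f., last digit at the 10^1 place).
69.56 × 1.031 = 71.71636 → 71.72 °C (4 s.f., last digit at the 10^-2 place).
Sum: 203.72636 °C; keep the coarser place, 10^1.
Result: 2.0 × 10² °C.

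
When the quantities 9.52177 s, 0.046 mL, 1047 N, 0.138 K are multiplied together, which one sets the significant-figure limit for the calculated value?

9.52177 s → 6 s.f.; 0.046 mL → 2 s.f.; 1047 N → 4 s.f.; 0.138 K → 3 s.f.
The fewest is 2 significant figures, from 0.046 mL.

0.046 mL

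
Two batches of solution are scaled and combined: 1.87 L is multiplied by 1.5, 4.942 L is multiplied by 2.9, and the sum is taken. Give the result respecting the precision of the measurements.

1.87 × 1.5 = 2.805 → 2.8 L (2 s.f., last digit at the 10^-1 place).
4.942 × 2.9 = 14.3318 → 14 L (2 s.f., last digit at the 10^0 place).
Sum: 17.1368 L; keep the coarser place, 10^0.
Result: 17 L.

17 L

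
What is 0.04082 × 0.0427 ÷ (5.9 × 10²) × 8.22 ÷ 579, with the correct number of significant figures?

4.2 × 10⁻⁸

0.04082 × 0.0427 ÷ (5.9 × 10²) × 8.22 ÷ 579 = 4.19413222095 × 10^-8…
Multiplication/division keeps the fewest significant figures: 0.04082 → 4 s.f., 0.0427 → 3 s.f., 5.9 × 10² → 2 s.f., 8.22 → 3 s.f., 579 → 3 s.f.; limit is 2.
Rounded to 2 significant figures: 4.2 × 10⁻⁸.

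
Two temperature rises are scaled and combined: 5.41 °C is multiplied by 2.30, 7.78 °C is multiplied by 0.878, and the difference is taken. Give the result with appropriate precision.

5.6 °C

5.41 × 2.30 = 12.443 → 12.4 °C (3 s.f., last digit at the 10^-1 place).
7.78 × 0.878 = 6.83084 → 6.83 °C (3 s.f., last digit at the 10^-2 place).
Difference: 5.61216 °C; keep the coarser place, 10^-1.
Result: 5.6 °C.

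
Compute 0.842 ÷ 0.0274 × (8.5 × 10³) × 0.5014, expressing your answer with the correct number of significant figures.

1.3 × 10⁵

0.842 ÷ 0.0274 × (8.5 × 10³) × 0.5014 = 130967.875912…
Multiplication/division keeps the fewest significant figures: 0.842 → 3 s.f., 0.0274 → 3 s.f., 8.5 × 10³ → 2 s.f., 0.5014 → 4 s.f.; limit is 2.
Rounded to 2 significant figures: 1.3 × 10⁵.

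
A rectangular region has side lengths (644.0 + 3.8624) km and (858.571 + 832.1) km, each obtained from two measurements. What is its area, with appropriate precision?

1.095 × 10⁶ km²

644.0 + 3.8624 = 647.8624, limited to 1 d.p. → 4 s.f.; 858.571 + 832.1 = 1690.671, limited to 1 d.p. → 5 s.f.
Carrying full precision, 647.8624 × 1690.671 = 1095322.17167…; keep min(4, 5) = 4 s.f.
Rounded to 4 significant figures: 1.095 × 10⁶ km².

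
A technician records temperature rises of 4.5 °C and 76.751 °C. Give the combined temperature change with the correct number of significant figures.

81.3 °C

4.5 °C + 76.751 °C = 81.251 °C.
Addition/subtraction keeps the fewest decimal places: 4.5 → 1 decimal place, 76.751 → 3 decimal places; limit is 1.
Rounded to 1 decimal place: 81.3 °C.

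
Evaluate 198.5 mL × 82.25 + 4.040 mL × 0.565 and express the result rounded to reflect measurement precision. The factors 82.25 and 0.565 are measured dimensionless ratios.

198.5 × 82.25 = 16326.625 → 1.633 × 10^4 mL (4 s.f., last digit at the 10^1 place).
4.040 × 0.565 = 2.2826 → 2.28 mL (3 s.f., last digit at the 10^-2 place).
Sum: 16328.9076 mL; keep the coarser place, 10^1.
Result: 1.633 × 10^4 mL.

1.633 × 10^4 mL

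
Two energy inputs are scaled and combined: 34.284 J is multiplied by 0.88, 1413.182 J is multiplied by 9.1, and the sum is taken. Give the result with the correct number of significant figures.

1.3 × 10^4 J

34.284 × 0.88 = 30.16992 → 3.0 × 10^1 J (2 s.f., last digit at the 10^0 place).
1413.182 × 9.1 = 12859.9562 → 1.3 × 10^4 J (2 s.f., last digit at the 10^3 place).
Sum: 12890.12612 J; keep the coarser place, 10^3.
Result: 1.3 × 10^4 J.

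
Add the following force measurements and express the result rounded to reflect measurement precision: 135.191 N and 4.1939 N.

135.191 N + 4.1939 N = 139.3849 N.
Addition/subtraction keeps the fewest decimal places: 135.191 → 3 decimal places, 4.1939 → 4 decimal places; limit is 3.
Rounded to 3 decimal places: 139.385 N.

139.385 N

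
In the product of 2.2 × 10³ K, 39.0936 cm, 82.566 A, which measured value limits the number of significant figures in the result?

2.2 × 10³ K

2.2 × 10³ K → 2 s.f.; 39.0936 cm → 6 s.f.; 82.566 A → 5 s.f.
The fewest is 2 significant figures, from 2.2 × 10³ K.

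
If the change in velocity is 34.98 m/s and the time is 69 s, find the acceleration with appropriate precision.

acceleration = 34.98 m/s ÷ 69 s = 0.506956521739… m/s².
34.98 has 4 significant figures; 69 has 2.
Division/multiplication keeps the fewest: 2 significant figures.
Rounded: 0.51 m/s².

0.51 m/s²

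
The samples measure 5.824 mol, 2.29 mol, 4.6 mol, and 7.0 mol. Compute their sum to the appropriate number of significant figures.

5.824 mol + 2.29 mol + 4.6 mol + 7.0 mol = 19.714 mol.
Addition/subtraction keeps the fewest decimal places: 5.824 → 3 decimal places, 2.29 → 2 decimal places, 4.6 → 1 decimal place, 7.0 → 1 decimal place; limit is 1.
Rounded to 1 decimal place: 19.7 mol.

19.7 mol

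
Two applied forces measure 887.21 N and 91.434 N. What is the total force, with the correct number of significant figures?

978.64 N

887.21 N + 91.434 N = 978.644 N.
Addition/subtraction keeps the fewest decimal places: 887.21 → 2 decimal places, 91.434 → 3 decimal places; limit is 2.
Rounded to 2 decimal places: 978.64 N.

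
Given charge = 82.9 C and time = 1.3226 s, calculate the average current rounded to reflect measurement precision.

62.7 A

average current = 82.9 C ÷ 1.3226 s = 62.6795705429… A.
82.9 has 3 significant figures; 1.3226 has 5.
Division/multiplication keeps the fewest: 3 significant figures.
Rounded: 62.7 A.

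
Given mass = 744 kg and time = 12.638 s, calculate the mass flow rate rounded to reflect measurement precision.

mass flow rate = 744 kg ÷ 12.638 s = 58.8700743789… kg/s.
744 has 3 significant figures; 12.638 has 5.
Division/multiplication keeps the fewest: 3 significant figures.
Rounded: 58.9 kg/s.

58.9 kg/s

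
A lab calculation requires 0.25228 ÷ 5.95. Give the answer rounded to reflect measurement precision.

0.0424

0.25228 ÷ 5.95 = 0.0424
Multiplication/division keeps the fewest significant figures: 0.25228 → 5 s.f., 5.95 → 3 s.f.; limit is 3.
Rounded to 3 significant figures: 0.0424.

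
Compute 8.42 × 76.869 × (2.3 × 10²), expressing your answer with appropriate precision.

1.5 × 10⁵

8.42 × 76.869 × (2.3 × 10²) = 148864.5054
Multiplication/division keeps the fewest significant figures: 8.42 → 3 s.f., 76.869 → 5 s.f., 2.3 × 10² → 2 s.f.; limit is 2.
Rounded to 2 significant figures: 1.5 × 10⁵.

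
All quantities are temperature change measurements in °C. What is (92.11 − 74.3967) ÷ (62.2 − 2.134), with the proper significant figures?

92.11 − 74.3967 = 17.7133, limited to 2 d.p. → 4 s.f.; 62.2 − 2.134 = 60.066, limited to 1 d.p. → 3 s.f.
Carrying full precision, 17.7133 ÷ 60.066 = 0.294897279659…; keep min(4, 3) = 3 s.f.
Rounded to 3 significant figures: 0.295.

0.295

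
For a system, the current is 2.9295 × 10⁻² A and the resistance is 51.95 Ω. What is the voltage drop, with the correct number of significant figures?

1.522 V

voltage drop = 2.9295 × 10⁻² A × 51.95 Ω = 1.52187525 V.
2.9295 × 10⁻² has 5 significant figures; 51.95 has 4.
Division/multiplication keeps the fewest: 4 significant figures.
Rounded: 1.522 V.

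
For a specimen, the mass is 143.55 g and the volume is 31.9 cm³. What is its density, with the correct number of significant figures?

density = 143.55 g ÷ 31.9 cm³ = 4.5 g/cm³.
143.55 has 5 significant figures; 31.9 has 3.
Division/multiplication keeps the fewest: 3 significant figures.
Rounded: 4.50 g/cm³.

4.50 g/cm³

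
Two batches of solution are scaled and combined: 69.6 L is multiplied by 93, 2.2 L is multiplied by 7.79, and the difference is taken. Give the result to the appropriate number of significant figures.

69.6 × 93 = 6472.8 → 6.5 × 10³ L (2 s.f., last digit at the 10^2 place).
2.2 × 7.79 = 17.138 → 17 L (2 s.f., last digit at the 10^0 place).
Difference: 6455.662 L; keep the coarser place, 10^2.
Result: 6.5 × 10³ L.

6.5 × 10³ L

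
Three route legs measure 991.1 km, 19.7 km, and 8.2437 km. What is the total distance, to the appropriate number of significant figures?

991.1 km + 19.7 km + 8.2437 km = 1019.0437 km.
Addition/subtraction keeps the fewest decimal places: 991.1 → 1 decimal place, 19.7 → 1 decimal place, 8.2437 → 4 decimal places; limit is 1.
Rounded to 1 decimal place: 1019.0 km.

1019.0 km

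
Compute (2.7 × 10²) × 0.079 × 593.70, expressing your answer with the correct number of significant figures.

1.3 × 10⁴

(2.7 × 10²) × 0.079 × 593.70 = 12663.621
Multiplication/division keeps the fewest significant figures: 2.7 × 10² → 2 s.f., 0.079 → 2 s.f., 593.70 → 5 s.f.; limit is 2.
Rounded to 2 significant figures: 1.3 × 10⁴.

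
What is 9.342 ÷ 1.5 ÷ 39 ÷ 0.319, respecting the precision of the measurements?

9.342 ÷ 1.5 ÷ 39 ÷ 0.319 = 0.50060284543…
Multiplication/division keeps the fewest significant figures: 9.342 → 4 s.f., 1.5 → 2 s.f., 39 → 2 s.f., 0.319 → 3 s.f.; limit is 2.
Rounded to 2 significant figures: 0.50.

0.50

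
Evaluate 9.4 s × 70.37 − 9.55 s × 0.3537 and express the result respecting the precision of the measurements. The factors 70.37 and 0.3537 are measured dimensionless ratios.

9.4 × 70.37 = 661.478 → 6.6 × 10² s (2 s.f., last digit at the 10^1 place).
9.55 × 0.3537 = 3.377835 → 3.38 s (3 s.f., last digit at the 10^-2 place).
Difference: 658.100165 s; keep the coarser place, 10^1.
Result: 6.6 × 10² s.

6.6 × 10² s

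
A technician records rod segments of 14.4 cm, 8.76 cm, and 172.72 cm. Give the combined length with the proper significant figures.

14.4 cm + 8.76 cm + 172.72 cm = 195.88 cm.
Addition/subtraction keeps the fewest decimal places: 14.4 → 1 decimal place, 8.76 → 2 decimal places, 172.72 → 2 decimal places; limit is 1.
Rounded to 1 decimal place: 195.9 cm.

195.9 cm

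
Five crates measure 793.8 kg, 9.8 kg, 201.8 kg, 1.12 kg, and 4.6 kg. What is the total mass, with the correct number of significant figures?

793.8 kg + 9.8 kg + 201.8 kg + 1.12 kg + 4.6 kg = 1011.12 kg.
Addition/subtraction keeps the fewest decimal places: 793.8 → 1 decimal place, 9.8 → 1 decimal place, 201.8 → 1 decimal place, 1.12 → 2 decimal places, 4.6 → 1 decimal place; limit is 1.
Rounded to 1 decimal place: 1011.1 kg.

1011.1 kg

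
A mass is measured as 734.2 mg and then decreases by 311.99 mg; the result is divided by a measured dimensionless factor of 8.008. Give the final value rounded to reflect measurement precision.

734.2 mg − 311.99 mg = 422.21 mg; the difference is limited to 1 decimal place (4 s.f.).
Carrying full precision, 422.21 ÷ 8.008 = 52.7235264735… mg; 8.008 has 4 s.f., so the result keeps min(4, 4) = 4 s.f.
Rounded to 4 significant figures: 52.72 mg.

52.72 mg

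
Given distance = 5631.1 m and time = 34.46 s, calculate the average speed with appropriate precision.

average speed = 5631.1 m ÷ 34.46 s = 163.409750435… m/s.
5631.1 has 5 significant figures; 34.46 has 4.
Division/multiplication keeps the fewest: 4 significant figures.
Rounded: 163.4 m/s.

163.4 m/s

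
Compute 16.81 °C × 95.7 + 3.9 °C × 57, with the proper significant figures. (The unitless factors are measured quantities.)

1.83 × 10³ °C

16.81 × 95.7 = 1608.717 → 1.61 × 10³ °C (3 s.f., last digit at the 10^1 place).
3.9 × 57 = 222.3 → 2.2 × 10² °C (2 s.f., last digit at the 10^1 place).
Sum: 1831.017 °C; keep the coarser place, 10^1.
Result: 1.83 × 10³ °C.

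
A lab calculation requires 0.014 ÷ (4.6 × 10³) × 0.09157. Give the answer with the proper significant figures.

2.8 × 10⁻⁷

0.014 ÷ (4.6 × 10³) × 0.09157 = 2.78691304348 × 10^-7…
Multiplication/division keeps the fewest significant figures: 0.014 → 2 s.f., 4.6 × 10³ → 2 s.f., 0.09157 → 4 s.f.; limit is 2.
Rounded to 2 significant figures: 2.8 × 10⁻⁷.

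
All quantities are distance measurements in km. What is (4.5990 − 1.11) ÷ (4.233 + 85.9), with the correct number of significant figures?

0.0387

4.5990 − 1.11 = 3.4890, limited to 2 d.p. → 3 s.f.; 4.233 + 85.9 = 90.133, limited to 1 d.p. → 3 s.f.
Carrying full precision, 3.4890 ÷ 90.133 = 0.0387094626829…; keep min(3, 3) = 3 s.f.
Rounded to 3 significant figures: 0.0387.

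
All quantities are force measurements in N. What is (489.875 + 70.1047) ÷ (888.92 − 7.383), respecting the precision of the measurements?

489.875 + 70.1047 = 559.9797, limited to 3 d.p. → 6 s.f.; 888.92 − 7.383 = 881.537, limited to 2 d.p. → 5 s.f.
Carrying full precision, 559.9797 ÷ 881.537 = 0.635231079353…; keep min(6, 5) = 5 s.f.
Rounded to 5 significant figures: 0.63523.

0.63523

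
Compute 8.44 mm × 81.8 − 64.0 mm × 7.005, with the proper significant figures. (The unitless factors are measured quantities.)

242 mm

8.44 × 81.8 = 690.392 → 690. mm (3 s.f., last digit at the 10^0 place).
64.0 × 7.005 = 448.32 → 448 mm (3 s.f., last digit at the 10^0 place).
Difference: 242.072 mm; keep the coarser place, 10^0.
Result: 242 mm.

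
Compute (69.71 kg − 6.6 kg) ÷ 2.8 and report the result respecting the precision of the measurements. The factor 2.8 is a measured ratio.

23 kg

69.71 kg − 6.6 kg = 63.11 kg; the difference is limited to 1 decimal place (3 s.f.).
Carrying full precision, 63.11 ÷ 2.8 = 22.5392857143… kg; 2.8 has 2 s.f., so the result keeps min(3, 2) = 2 s.f.
Rounded to 2 significant figures: 23 kg.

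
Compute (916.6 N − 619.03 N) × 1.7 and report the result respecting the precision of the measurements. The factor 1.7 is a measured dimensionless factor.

5.1 × 10^2 N

916.6 N − 619.03 N = 297.57 N; the difference is limited to 1 decimal place (4 s.f.).
Carrying full precision, 297.57 × 1.7 = 505.869 N; 1.7 has 2 s.f., so the result keeps min(4, 2) = 2 s.f.
Rounded to 2 significant figures: 5.1 × 10^2 N.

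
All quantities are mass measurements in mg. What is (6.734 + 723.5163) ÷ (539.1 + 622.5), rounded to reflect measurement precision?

0.62866

6.734 + 723.5163 = 730.2503, limited to 3 d.p. → 6 s.f.; 539.1 + 622.5 = 1161.6, limited to 1 d.p. → 5 s.f.
Carrying full precision, 730.2503 ÷ 1161.6 = 0.628659004821…; keep min(6, 5) = 5 s.f.
Rounded to 5 significant figures: 0.62866.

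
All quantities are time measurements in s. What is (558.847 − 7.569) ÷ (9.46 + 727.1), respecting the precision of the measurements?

558.847 − 7.569 = 551.278, limited to 3 d.p. → 6 s.f.; 9.46 + 727.1 = 736.56, limited to 1 d.p. → 4 s.f.
Carrying full precision, 551.278 ÷ 736.56 = 0.748449549256…; keep min(6, 4) = 4 s.f.
Rounded to 4 significant figures: 0.7484.

0.7484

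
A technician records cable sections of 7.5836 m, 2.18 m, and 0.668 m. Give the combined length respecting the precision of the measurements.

7.5836 m + 2.18 m + 0.668 m = 10.4316 m.
Addition/subtraction keeps the fewest decimal places: 7.5836 → 4 decimal places, 2.18 → 2 decimal places, 0.668 → 3 decimal places; limit is 2.
Rounded to 2 decimal places: 10.43 m.

10.43 m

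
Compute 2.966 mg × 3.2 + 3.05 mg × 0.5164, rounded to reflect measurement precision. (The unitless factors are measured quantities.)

2.966 × 3.2 = 9.4912 → 9.5 mg (2 s.f., last digit at the 10^-1 place).
3.05 × 0.5164 = 1.57502 → 1.58 mg (3 s.f., last digit at the 10^-2 place).
Sum: 11.06622 mg; keep the coarser place, 10^-1.
Result: 11.1 mg.

11.1 mg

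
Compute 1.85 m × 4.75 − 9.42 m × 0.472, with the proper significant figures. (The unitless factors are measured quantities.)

1.85 × 4.75 = 8.7875 → 8.79 m (3 s.f., last digit at the 10^-2 place).
9.42 × 0.472 = 4.44624 → 4.45 m (3 s.f., last digit at the 10^-2 place).
Difference: 4.34126 m; keep the coarser place, 10^-2.
Result: 4.34 m.

4.34 m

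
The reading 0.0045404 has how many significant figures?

5

0.0045404: leading zeros are not significant; zeros between nonzero digits are significant.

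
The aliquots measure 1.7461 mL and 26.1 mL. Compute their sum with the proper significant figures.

1.7461 mL + 26.1 mL = 27.8461 mL.
Addition/subtraction keeps the fewest decimal places: 1.7461 → 4 decimal places, 26.1 → 1 decimal place; limit is 1.
Rounded to 1 decimal place: 27.8 mL.

27.8 mL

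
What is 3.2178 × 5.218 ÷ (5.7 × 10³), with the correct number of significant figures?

3.2178 × 5.218 ÷ (5.7 × 10³) = 0.00294569831579…
Multiplication/division keeps the fewest significant figures: 3.2178 → 5 s.f., 5.218 → 4 s.f., 5.7 × 10³ → 2 s.f.; limit is 2.
Rounded to 2 significant figures: 0.0029.

0.0029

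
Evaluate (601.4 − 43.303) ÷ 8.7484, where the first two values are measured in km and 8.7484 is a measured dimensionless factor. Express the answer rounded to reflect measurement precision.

63.79 km

601.4 km − 43.303 km = 558.097 km; the difference is limited to 1 decimal place (4 s.f.).
Carrying full precision, 558.097 ÷ 8.7484 = 63.7941795071… km; 8.7484 has 5 s.f., so the result keeps min(4, 5) = 4 s.f.
Rounded to 4 significant figures: 63.79 km.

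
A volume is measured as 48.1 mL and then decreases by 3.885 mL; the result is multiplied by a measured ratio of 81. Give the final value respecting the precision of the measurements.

3.6 × 10³ mL

48.1 mL − 3.885 mL = 44.215 mL; the difference is limited to 1 decimal place (3 s.f.).
Carrying full precision, 44.215 × 81 = 3581.415 mL; 81 has 2 s.f., so the result keeps min(3, 2) = 2 s.f.
Rounded to 2 significant figures: 3.6 × 10³ mL.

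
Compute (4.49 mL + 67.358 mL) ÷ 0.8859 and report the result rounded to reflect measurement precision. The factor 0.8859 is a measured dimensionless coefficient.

81.10 mL

4.49 mL + 67.358 mL = 71.848 mL; the sum is limited to 2 decimal places (4 s.f.).
Carrying full precision, 71.848 ÷ 0.8859 = 81.1017044813… mL; 0.8859 has 4 s.f., so the result keeps min(4, 4) = 4 s.f.
Rounded to 4 significant figures: 81.10 mL.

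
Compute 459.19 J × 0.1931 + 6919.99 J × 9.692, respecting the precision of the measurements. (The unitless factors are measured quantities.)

459.19 × 0.1931 = 88.669589 → 88.67 J (4 s.f., last digit at the 10^-2 place).
6919.99 × 9.692 = 67068.54308 → 6.707 × 10⁴ J (4 s.f., last digit at the 10^1 place).
Sum: 67157.212669 J; keep the coarser place, 10^1.
Result: 6.716 × 10⁴ J.

6.716 × 10⁴ J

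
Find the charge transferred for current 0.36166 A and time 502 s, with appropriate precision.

182 C

charge transferred = 0.36166 A × 502 s = 181.55332 C.
0.36166 has 5 significant figures; 502 has 3.
Division/multiplication keeps the fewest: 3 significant figures.
Rounded: 182 C.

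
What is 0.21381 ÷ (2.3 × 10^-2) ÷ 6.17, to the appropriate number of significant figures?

0.21381 ÷ (2.3 × 10^-2) ÷ 6.17 = 1.50665915017…
Multiplication/division keeps the fewest significant figures: 0.21381 → 5 s.f., 2.3 × 10^-2 → 2 s.f., 6.17 → 3 s.f.; limit is 2.
Rounded to 2 significant figures: 1.5.

1.5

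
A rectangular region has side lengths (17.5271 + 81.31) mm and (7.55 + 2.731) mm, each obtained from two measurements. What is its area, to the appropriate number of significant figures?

17.5271 + 81.31 = 98.8371, limited to 2 d.p. → 4 s.f.; 7.55 + 2.731 = 10.281, limited to 2 d.p. → 4 s.f.
Carrying full precision, 98.8371 × 10.281 = 1016.1442251; keep min(4, 4) = 4 s.f.
Rounded to 4 significant figures: 1016 mm².

1016 mm²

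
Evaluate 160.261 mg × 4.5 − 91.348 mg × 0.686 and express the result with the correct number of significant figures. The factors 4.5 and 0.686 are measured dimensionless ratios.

160.261 × 4.5 = 721.1745 → 7.2 × 10^2 mg (2 s.f., last digit at the 10^1 place).
91.348 × 0.686 = 62.664728 → 62.7 mg (3 s.f., last digit at the 10^-1 place).
Difference: 658.509772 mg; keep the coarser place, 10^1.
Result: 6.6 × 10^2 mg.

6.6 × 10^2 mg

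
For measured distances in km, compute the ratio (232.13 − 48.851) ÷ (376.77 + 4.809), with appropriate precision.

232.13 − 48.851 = 183.279, limited to 2 d.p. → 5 s.f.; 376.77 + 4.809 = 381.579, limited to 2 d.p. → 5 s.f.
Carrying full precision, 183.279 ÷ 381.579 = 0.48031731306…; keep min(5, 5) = 5 s.f.
Rounded to 5 significant figures: 0.48032.

0.48032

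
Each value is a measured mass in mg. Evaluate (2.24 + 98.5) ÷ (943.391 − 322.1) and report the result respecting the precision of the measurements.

0.1621

2.24 + 98.5 = 100.74, limited to 1 d.p. → 4 s.f.; 943.391 − 322.1 = 621.291, limited to 1 d.p. → 4 s.f.
Carrying full precision, 100.74 ÷ 621.291 = 0.162146240651…; keep min(4, 4) = 4 s.f.
Rounded to 4 significant figures: 0.1621.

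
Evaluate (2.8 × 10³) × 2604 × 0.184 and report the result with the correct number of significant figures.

(2.8 × 10³) × 2604 × 0.184 = 1341580.8
Multiplication/division keeps the fewest significant figures: 2.8 × 10³ → 2 s.f., 2604 → 4 s.f., 0.184 → 3 s.f.; limit is 2.
Rounded to 2 significant figures: 1.3 × 10⁶.

1.3 × 10⁶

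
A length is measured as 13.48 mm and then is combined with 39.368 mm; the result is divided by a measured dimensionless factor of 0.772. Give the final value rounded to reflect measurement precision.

13.48 mm + 39.368 mm = 52.848 mm; the sum is limited to 2 decimal places (4 s.f.).
Carrying full precision, 52.848 ÷ 0.772 = 68.4559585492… mm; 0.772 has 3 s.f., so the result keeps min(4, 3) = 3 s.f.
Rounded to 3 significant figures: 68.5 mm.

68.5 mm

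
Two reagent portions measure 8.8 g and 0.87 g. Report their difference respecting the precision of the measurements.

7.9 g

8.8 g − 0.87 g = 7.93 g.
Addition/subtraction keeps the fewest decimal places: 8.8 → 1 decimal place, 0.87 → 2 decimal places; limit is 1.
Rounded to 1 decimal place: 7.9 g.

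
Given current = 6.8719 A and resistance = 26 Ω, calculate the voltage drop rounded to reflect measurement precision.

1.8 × 10^2 V

voltage drop = 6.8719 A × 26 Ω = 178.6694 V.
6.8719 has 5 significant figures; 26 has 2.
Division/multiplication keeps the fewest: 2 significant figures.
Rounded: 1.8 × 10^2 V.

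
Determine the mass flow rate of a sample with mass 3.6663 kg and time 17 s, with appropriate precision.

0.22 kg/s

mass flow rate = 3.6663 kg ÷ 17 s = 0.215664705882… kg/s.
3.6663 has 5 significant figures; 17 has 2.
Division/multiplication keeps the fewest: 2 significant figures.
Rounded: 0.22 kg/s.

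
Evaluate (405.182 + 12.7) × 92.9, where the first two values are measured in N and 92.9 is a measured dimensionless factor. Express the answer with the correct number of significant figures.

405.182 N + 12.7 N = 417.882 N; the sum is limited to 1 decimal place (4 s.f.).
Carrying full precision, 417.882 × 92.9 = 38821.2378 N; 92.9 has 3 s.f., so the result keeps min(4, 3) = 3 s.f.
Rounded to 3 significant figures: 3.88 × 10⁴ N.

3.88 × 10⁴ N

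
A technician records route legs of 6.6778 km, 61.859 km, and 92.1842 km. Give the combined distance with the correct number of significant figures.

6.6778 km + 61.859 km + 92.1842 km = 160.7210 km.
Addition/subtraction keeps the fewest decimal places: 6.6778 → 4 decimal places, 61.859 → 3 decimal places, 92.1842 → 4 decimal places; limit is 3.
Rounded to 3 decimal places: 160.721 km.

160.721 km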